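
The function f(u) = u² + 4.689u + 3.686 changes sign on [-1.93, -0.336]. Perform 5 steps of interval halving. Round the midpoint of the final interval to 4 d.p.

-1.0085

f(-1.930000) = -1.638870, f(-0.336000) = 2.223392 (opposite signs)
step 1: m = -1.133000, f(m) = -0.342948 < 0 → root in [-1.133000, -0.336000]
step 2: m = -0.734500, f(m) = 0.781420 > 0 → root in [-1.133000, -0.734500]
step 3: m = -0.933750, f(m) = 0.179535 > 0 → root in [-1.133000, -0.933750]
step 4: m = -1.033375, f(m) = -0.091631 < 0 → root in [-1.033375, -0.933750]
step 5: m = -0.983563, f(m) = 0.041471 > 0 → root in [-1.033375, -0.983563]
Midpoint of [-1.033375, -0.983563] = -1.008469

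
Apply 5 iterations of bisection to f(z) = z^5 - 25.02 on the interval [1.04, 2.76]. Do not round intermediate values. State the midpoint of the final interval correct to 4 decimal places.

1.9269

f(1.040000) = -23.803347, f(2.760000) = 135.136810 (opposite signs)
step 1: m = 1.900000, f(m) = -0.259010 < 0 → root in [1.900000, 2.760000]
step 2: m = 2.330000, f(m) = 43.651986 > 0 → root in [1.900000, 2.330000]
step 3: m = 2.115000, f(m) = 17.300604 > 0 → root in [1.900000, 2.115000]
step 4: m = 2.007500, f(m) = 7.584517 > 0 → root in [1.900000, 2.007500]
step 5: m = 1.953750, f(m) = 3.447213 > 0 → root in [1.900000, 1.953750]
Midpoint of [1.900000, 1.953750] = 1.926875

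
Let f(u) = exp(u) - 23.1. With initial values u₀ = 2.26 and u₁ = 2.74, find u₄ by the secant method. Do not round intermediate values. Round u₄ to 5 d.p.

Secant update: u_(k+1) = u_k − f(u_k)·(u_k − u_(k-1))/(f(u_k) − f(u_(k-1))).
f(u_0) = -13.516911, f(u_1) = -7.613015
u_2 = 2.740000 - (-7.613015)·(2.740000 - 2.260000)/(-7.613015 - (-13.516911)) = 3.358955; f(u_2) = 5.659128
u_3 = 3.358955 - (5.659128)·(3.358955 - 2.740000)/(5.659128 - (-7.613015)) = 3.095038; f(u_3) = -1.011922
u_4 = 3.095038 - (-1.011922)·(3.095038 - 3.358955)/(-1.011922 - (5.659128)) = 3.135071; f(u_4) = -0.109727

3.13507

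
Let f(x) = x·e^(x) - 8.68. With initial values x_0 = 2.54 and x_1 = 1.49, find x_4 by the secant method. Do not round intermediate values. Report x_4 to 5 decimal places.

f(x_0) = 23.526364, f(x_1) = -2.068728
x_2 = 1.490000 - (-2.068728)·(1.490000 - 2.540000)/(-2.068728 - (23.526364)) = 1.574866; f(x_2) = -1.073243
x_3 = 1.574866 - (-1.073243)·(1.574866 - 1.490000)/(-1.073243 - (-2.068728)) = 1.666362; f(x_3) = 0.139848
x_4 = 1.666362 - (0.139848)·(1.666362 - 1.574866)/(0.139848 - (-1.073243)) = 1.655814; f(x_4) = -0.007936

1.65581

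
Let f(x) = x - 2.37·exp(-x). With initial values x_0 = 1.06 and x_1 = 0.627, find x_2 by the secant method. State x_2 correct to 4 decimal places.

f(x_0) = 0.238900, f(x_1) = -0.639035
x_2 = 0.627000 - (-0.639035)·(0.627000 - 1.060000)/(-0.639035 - (0.238900)) = 0.942174; f(x_2) = 0.018396

0.9422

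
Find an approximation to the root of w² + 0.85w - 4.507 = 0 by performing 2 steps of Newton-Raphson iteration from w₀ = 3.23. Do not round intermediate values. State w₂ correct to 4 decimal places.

1.7588

f'(w) = 2w + 0.85
w_0 = 3.230000: f = 8.671400, f' = 7.310000 → w_1 = 3.230000 - (8.671400)/(7.310000) = 2.043762
w_1 = 2.043762: f = 1.407161, f' = 4.937524 → w_2 = 2.043762 - (1.407161)/(4.937524) = 1.758769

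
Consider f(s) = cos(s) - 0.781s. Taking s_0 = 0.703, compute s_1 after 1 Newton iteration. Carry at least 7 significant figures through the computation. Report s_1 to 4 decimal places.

0.8528

f'(s) = -sin(s) - 0.781
s_0 = 0.703000: f = 0.213863, f' = -1.427509 → s_1 = 0.703000 - (0.213863)/(-1.427509) = 0.852816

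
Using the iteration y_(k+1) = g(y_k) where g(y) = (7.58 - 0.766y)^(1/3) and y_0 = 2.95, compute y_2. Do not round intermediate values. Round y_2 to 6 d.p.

y_1 = g(2.950000) = 1.745737
y_2 = g(1.745737) = 1.841305

1.841305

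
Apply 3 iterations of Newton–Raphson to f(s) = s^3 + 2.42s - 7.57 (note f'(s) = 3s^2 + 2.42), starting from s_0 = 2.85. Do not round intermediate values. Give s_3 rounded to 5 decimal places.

s_0 = 2.850000: f = 22.476125, f' = 26.787500 → s_1 = 2.850000 - (22.476125)/(26.787500) = 2.010947
s_1 = 2.010947: f = 5.428580, f' = 14.551727 → s_2 = 2.010947 - (5.428580)/(14.551727) = 1.637893
s_2 = 1.637893: f = 0.787669, f' = 10.468083 → s_3 = 1.637893 - (0.787669)/(10.468083) = 1.562648

1.56265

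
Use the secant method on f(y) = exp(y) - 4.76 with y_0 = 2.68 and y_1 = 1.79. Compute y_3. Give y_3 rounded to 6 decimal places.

f(y_0) = 9.825093, f(y_1) = 1.229452
y_2 = 1.790000 - (1.229452)·(1.790000 - 2.680000)/(1.229452 - (9.825093)) = 1.662701; f(y_2) = 0.513538
y_3 = 1.662701 - (0.513538)·(1.662701 - 1.790000)/(0.513538 - (1.229452)) = 1.571388; f(y_3) = 0.053325

1.571388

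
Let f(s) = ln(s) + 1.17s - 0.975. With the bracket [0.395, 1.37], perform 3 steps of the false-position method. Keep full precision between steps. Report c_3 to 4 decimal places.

f(0.395000) = -1.441720, f(1.370000) = 0.942711
step 1: c = 0.984523, f(c) = 0.161294 > 0 → new bracket [0.395000, 0.984523]
step 2: c = 0.925206, f(c) = 0.029751 > 0 → new bracket [0.395000, 0.925206]
step 3: c = 0.914486, f(c) = 0.005554 > 0 → new bracket [0.395000, 0.914486]

0.9145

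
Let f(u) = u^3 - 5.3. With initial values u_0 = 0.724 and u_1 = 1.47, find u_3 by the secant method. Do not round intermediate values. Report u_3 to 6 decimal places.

1.698304

f(u_0) = -4.920497, f(u_1) = -2.123477
u_2 = 1.470000 - (-2.123477)·(1.470000 - 0.724000)/(-2.123477 - (-4.920497)) = 2.036358; f(u_2) = 3.144273
u_3 = 2.036358 - (3.144273)·(2.036358 - 1.470000)/(3.144273 - (-2.123477)) = 1.698304; f(u_3) = -0.401691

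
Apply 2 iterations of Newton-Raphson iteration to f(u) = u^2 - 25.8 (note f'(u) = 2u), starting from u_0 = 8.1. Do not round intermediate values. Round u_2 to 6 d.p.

Newton update: u ← u − f(u)/f'(u).
u_0 = 8.100000: f = 39.810000, f' = 16.200000 → u_1 = 8.100000 - (39.810000)/(16.200000) = 5.642593
u_1 = 5.642593: f = 6.038851, f' = 11.285185 → u_2 = 5.642593 - (6.038851)/(11.285185) = 5.107479

5.107479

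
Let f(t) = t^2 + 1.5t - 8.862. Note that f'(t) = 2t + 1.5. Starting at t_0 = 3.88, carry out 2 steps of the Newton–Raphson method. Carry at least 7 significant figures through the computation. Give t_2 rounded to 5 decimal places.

t_0 = 3.880000: f = 12.012400, f' = 9.260000 → t_1 = 3.880000 - (12.012400)/(9.260000) = 2.582765
t_1 = 2.582765: f = 1.682820, f' = 6.665529 → t_2 = 2.582765 - (1.682820)/(6.665529) = 2.330299

2.33030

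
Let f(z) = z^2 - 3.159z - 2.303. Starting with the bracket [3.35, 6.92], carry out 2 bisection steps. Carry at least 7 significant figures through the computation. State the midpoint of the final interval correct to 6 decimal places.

f(3.350000) = -1.663150, f(6.920000) = 23.723120 (opposite signs)
step 1: m = 5.135000, f(m) = 7.843760 > 0 → root in [3.350000, 5.135000]
step 2: m = 4.242500, f(m) = 2.293749 > 0 → root in [3.350000, 4.242500]
Midpoint of [3.350000, 4.242500] = 3.796250

3.796250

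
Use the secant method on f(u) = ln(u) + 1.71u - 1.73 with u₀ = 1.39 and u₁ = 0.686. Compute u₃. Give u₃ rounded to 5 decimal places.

1.00897

f(u_0) = 0.976204, f(u_1) = -0.933818
u_2 = 0.686000 - (-0.933818)·(0.686000 - 1.390000)/(-0.933818 - (0.976204)) = 1.030189; f(u_2) = 0.061364
u_3 = 1.030189 - (0.061364)·(1.030189 - 0.686000)/(0.061364 - (-0.933818)) = 1.008965; f(u_3) = 0.004256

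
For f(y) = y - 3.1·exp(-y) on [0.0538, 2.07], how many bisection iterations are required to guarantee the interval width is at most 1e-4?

15

Initial width b − a = 2.07 − 0.0538 = 2.016200.
After n steps the width is (b−a)/2^n; need (b−a)/2^n ≤ 1e-4.
So n ≥ log₂(2.016200/1e-4) = log₂(20162.0000) ≈ 14.2994.
Hence n = 15.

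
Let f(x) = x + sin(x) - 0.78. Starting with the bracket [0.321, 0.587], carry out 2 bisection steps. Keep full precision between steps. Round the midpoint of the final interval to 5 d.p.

f(0.321000) = -0.143484, f(0.587000) = 0.360866 (opposite signs)
step 1: m = 0.454000, f(m) = 0.112564 > 0 → root in [0.321000, 0.454000]
step 2: m = 0.387500, f(m) = -0.014625 < 0 → root in [0.387500, 0.454000]
Midpoint of [0.387500, 0.454000] = 0.420750

0.42075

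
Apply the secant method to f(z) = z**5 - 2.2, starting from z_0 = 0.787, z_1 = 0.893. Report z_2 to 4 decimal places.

Secant update: z_(k+1) = z_k − f(z_k)·(z_k − z_(k-1))/(f(z_k) − f(z_(k-1))).
f(z_0) = -1.898093, f(z_1) = -1.632119
z_2 = 0.893000 - (-1.632119)·(0.893000 - 0.787000)/(-1.632119 - (-1.898093)) = 1.543458; f(z_2) = 6.559390

1.5435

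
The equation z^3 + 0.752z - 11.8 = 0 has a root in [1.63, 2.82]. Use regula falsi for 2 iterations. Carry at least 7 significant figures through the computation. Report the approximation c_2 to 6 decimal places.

2.130623

f(1.630000) = -6.243493, f(2.820000) = 12.746408
step 1: c = 2.021248, f(c) = -2.022330 < 0 → new bracket [2.021248, 2.820000]
step 2: c = 2.130623, f(c) = -0.525686 < 0 → new bracket [2.130623, 2.820000]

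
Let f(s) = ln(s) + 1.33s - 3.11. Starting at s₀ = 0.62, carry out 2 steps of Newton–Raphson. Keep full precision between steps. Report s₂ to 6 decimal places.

f'(s) = 1/s + 1.33
s_0 = 0.620000: f = -2.763436, f' = 2.942903 → s_1 = 0.620000 - (-2.763436)/(2.942903) = 1.559017
s_1 = 1.559017: f = -0.592452, f' = 1.971430 → s_2 = 1.559017 - (-0.592452)/(1.971430) = 1.859536

1.859536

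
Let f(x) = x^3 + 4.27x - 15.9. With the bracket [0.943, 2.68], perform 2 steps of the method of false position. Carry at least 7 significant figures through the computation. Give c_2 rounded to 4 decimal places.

f(0.943000) = -11.034828, f(2.680000) = 14.792432
step 1: c = 1.685142, f(c) = -3.919139 < 0 → new bracket [1.685142, 2.680000]
step 2: c = 1.893515, f(c) = -1.025683 < 0 → new bracket [1.893515, 2.680000]

1.8935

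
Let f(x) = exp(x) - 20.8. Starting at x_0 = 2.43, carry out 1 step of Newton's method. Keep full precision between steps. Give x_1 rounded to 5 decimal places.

f'(x) = exp(x)
x_0 = 2.430000: f = -9.441118, f' = 11.358882 → x_1 = 2.430000 - (-9.441118)/(11.358882) = 3.261166

3.26117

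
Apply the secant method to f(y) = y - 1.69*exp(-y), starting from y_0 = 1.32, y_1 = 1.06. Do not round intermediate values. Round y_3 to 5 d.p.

0.77883

Secant update: y_(k+1) = y_k − f(y_k)·(y_k − y_(k-1))/(f(y_k) − f(y_(k-1))).
f(y_0) = 0.868541, f(y_1) = 0.474490
y_2 = 1.060000 - (0.474490)·(1.060000 - 1.320000)/(0.474490 - (0.868541)) = 0.746926; f(y_2) = -0.053831
y_3 = 0.746926 - (-0.053831)·(0.746926 - 1.060000)/(-0.053831 - (0.474490)) = 0.778825; f(y_3) = 0.003209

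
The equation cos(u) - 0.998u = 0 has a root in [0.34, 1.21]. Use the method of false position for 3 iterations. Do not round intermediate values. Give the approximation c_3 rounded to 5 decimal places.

False-position update: c = (a·f(b) − b·f(a))/(f(b) − f(a)); replace the endpoint whose sign matches f(c).
f(0.340000) = 0.603435, f(1.210000) = -0.854561
step 1: c = 0.700075, f(c) = 0.066118 > 0 → new bracket [0.700075, 1.210000]
step 2: c = 0.736696, f(c) = 0.005471 > 0 → new bracket [0.736696, 1.210000]
step 3: c = 0.739706, f(c) = 0.000440 > 0 → new bracket [0.739706, 1.210000]

0.73971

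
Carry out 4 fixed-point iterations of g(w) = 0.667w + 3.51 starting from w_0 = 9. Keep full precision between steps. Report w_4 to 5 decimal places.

10.23563

w_1 = g(9.000000) = 9.513000
w_2 = g(9.513000) = 9.855171
w_3 = g(9.855171) = 10.083399
w_4 = g(10.083399) = 10.235627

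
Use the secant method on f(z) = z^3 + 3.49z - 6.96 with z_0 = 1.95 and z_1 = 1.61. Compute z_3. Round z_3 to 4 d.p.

f(z_0) = 7.260375, f(z_1) = 2.832181
z_2 = 1.610000 - (2.832181)·(1.610000 - 1.950000)/(2.832181 - (7.260375)) = 1.392543; f(z_2) = 0.600362
z_3 = 1.392543 - (0.600362)·(1.392543 - 1.610000)/(0.600362 - (2.832181)) = 1.334047; f(z_3) = 0.070002

1.3340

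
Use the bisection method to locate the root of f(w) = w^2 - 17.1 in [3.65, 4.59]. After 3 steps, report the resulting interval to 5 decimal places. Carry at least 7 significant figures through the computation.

[4.12000, 4.23750]

f(3.650000) = -3.777500, f(4.590000) = 3.968100 (opposite signs)
step 1: m = 4.120000, f(m) = -0.125600 < 0 → root in [4.120000, 4.590000]
step 2: m = 4.355000, f(m) = 1.866025 > 0 → root in [4.120000, 4.355000]
step 3: m = 4.237500, f(m) = 0.856406 > 0 → root in [4.120000, 4.237500]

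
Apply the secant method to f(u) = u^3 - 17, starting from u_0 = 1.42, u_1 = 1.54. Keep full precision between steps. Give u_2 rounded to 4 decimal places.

f(u_0) = -14.136712, f(u_1) = -13.347736
u_2 = 1.540000 - (-13.347736)·(1.540000 - 1.420000)/(-13.347736 - (-14.136712)) = 3.570136; f(u_2) = 28.504480

3.5701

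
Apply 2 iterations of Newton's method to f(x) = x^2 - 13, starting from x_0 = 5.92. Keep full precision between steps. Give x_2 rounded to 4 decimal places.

f'(x) = 2x
x_0 = 5.920000: f = 22.046400, f' = 11.840000 → x_1 = 5.920000 - (22.046400)/(11.840000) = 4.057973
x_1 = 4.057973: f = 3.467145, f' = 8.115946 → x_2 = 4.057973 - (3.467145)/(8.115946) = 3.630771

3.6308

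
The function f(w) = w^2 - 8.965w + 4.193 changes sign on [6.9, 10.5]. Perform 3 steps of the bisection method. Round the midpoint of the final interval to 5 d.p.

f(6.900000) = -10.055500, f(10.500000) = 20.310500 (opposite signs)
step 1: m = 8.700000, f(m) = 1.887500 > 0 → root in [6.900000, 8.700000]
step 2: m = 7.800000, f(m) = -4.894000 < 0 → root in [7.800000, 8.700000]
step 3: m = 8.250000, f(m) = -1.705750 < 0 → root in [8.250000, 8.700000]
Midpoint of [8.250000, 8.700000] = 8.475000

8.47500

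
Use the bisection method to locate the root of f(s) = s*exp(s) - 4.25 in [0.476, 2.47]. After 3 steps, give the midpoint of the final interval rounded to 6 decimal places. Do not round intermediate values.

1.348375

f(0.476000) = -3.483819, f(2.470000) = 24.951444 (opposite signs)
step 1: m = 1.473000, f(m) = 2.175671 > 0 → root in [0.476000, 1.473000]
step 2: m = 0.974500, f(m) = -1.667729 < 0 → root in [0.974500, 1.473000]
step 3: m = 1.223750, f(m) = -0.089356 < 0 → root in [1.223750, 1.473000]
Midpoint of [1.223750, 1.473000] = 1.348375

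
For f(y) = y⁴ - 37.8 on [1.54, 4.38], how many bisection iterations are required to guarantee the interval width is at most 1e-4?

Initial width b − a = 4.38 − 1.54 = 2.840000.
After n steps the width is (b−a)/2^n; need (b−a)/2^n ≤ 1e-4.
So n ≥ log₂(2.840000/1e-4) = log₂(28400.0000) ≈ 14.7936.
Hence n = 15.

15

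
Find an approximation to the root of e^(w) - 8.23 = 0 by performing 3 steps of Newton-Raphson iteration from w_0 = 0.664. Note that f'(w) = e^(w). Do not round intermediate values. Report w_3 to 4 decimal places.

2.4503

w_0 = 0.664000: f = -6.287453, f' = 1.942547 → w_1 = 0.664000 - (-6.287453)/(1.942547) = 3.900706
w_1 = 3.900706: f = 41.207326, f' = 49.437326 → w_2 = 3.900706 - (41.207326)/(49.437326) = 3.067179
w_2 = 3.067179: f = 13.251221, f' = 21.481221 → w_3 = 3.067179 - (13.251221)/(21.481221) = 2.450304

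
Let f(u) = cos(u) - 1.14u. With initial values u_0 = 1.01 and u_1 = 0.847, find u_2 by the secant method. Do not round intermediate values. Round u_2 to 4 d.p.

0.6906

f(u_0) = -0.619539, f(u_1) = -0.303346
u_2 = 0.847000 - (-0.303346)·(0.847000 - 1.010000)/(-0.303346 - (-0.619539)) = 0.690623; f(u_2) = -0.016461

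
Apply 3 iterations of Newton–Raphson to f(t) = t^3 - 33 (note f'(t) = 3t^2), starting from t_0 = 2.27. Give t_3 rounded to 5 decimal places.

Newton update: t ← t − f(t)/f'(t).
t_0 = 2.270000: f = -21.302917, f' = 15.458700 → t_1 = 2.270000 - (-21.302917)/(15.458700) = 3.648054
t_1 = 3.648054: f = 15.549373, f' = 39.924885 → t_2 = 3.648054 - (15.549373)/(39.924885) = 3.258588
t_2 = 3.258588: f = 1.600973, f' = 31.855185 → t_3 = 3.258588 - (1.600973)/(31.855185) = 3.208330

3.20833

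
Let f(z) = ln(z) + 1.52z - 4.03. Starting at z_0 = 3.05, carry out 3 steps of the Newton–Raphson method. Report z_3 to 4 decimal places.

f'(z) = 1/z + 1.52
z_0 = 3.050000: f = 1.721142, f' = 1.847869 → z_1 = 3.050000 - (1.721142)/(1.847869) = 2.118580
z_1 = 2.118580: f = -0.059012, f' = 1.992014 → z_2 = 2.118580 - (-0.059012)/(1.992014) = 2.148204
z_2 = 2.148204: f = -0.000097, f' = 1.985505 → z_3 = 2.148204 - (-0.000097)/(1.985505) = 2.148253

2.1483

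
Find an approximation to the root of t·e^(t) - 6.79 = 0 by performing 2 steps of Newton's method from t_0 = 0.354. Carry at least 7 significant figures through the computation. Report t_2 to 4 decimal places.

2.8688

Newton update: t ← t − f(t)/f'(t).
f'(t) = (t + 1)·e^(t)
t_0 = 0.354000: f = -6.285637, f' = 1.929119 → t_1 = 0.354000 - (-6.285637)/(1.929119) = 3.612295
t_1 = 3.612295: f = 127.049046, f' = 170.890022 → t_2 = 3.612295 - (127.049046)/(170.890022) = 2.868840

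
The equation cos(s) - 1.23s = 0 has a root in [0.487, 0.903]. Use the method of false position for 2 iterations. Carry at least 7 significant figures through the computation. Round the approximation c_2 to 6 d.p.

f(0.487000) = 0.284731, f(0.903000) = -0.491433
step 1: c = 0.639607, f(c) = 0.015614 > 0 → new bracket [0.639607, 0.903000]
step 2: c = 0.647718, f(c) = 0.000770 > 0 → new bracket [0.647718, 0.903000]

0.647718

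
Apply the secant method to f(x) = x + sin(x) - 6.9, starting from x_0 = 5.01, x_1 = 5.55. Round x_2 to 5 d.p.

6.86881

f(x_0) = -2.846040, f(x_1) = -2.019240
x_2 = 5.550000 - (-2.019240)·(5.550000 - 5.010000)/(-2.019240 - (-2.846040)) = 6.868807; f(x_2) = 0.521525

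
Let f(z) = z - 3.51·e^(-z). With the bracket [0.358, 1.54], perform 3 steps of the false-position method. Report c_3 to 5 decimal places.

1.13566

f(0.358000) = -2.095746, f(1.540000) = 0.787522
step 1: c = 1.217154, f(c) = 0.177943 > 0 → new bracket [0.358000, 1.217154]
step 2: c = 1.149915, f(c) = 0.038426 > 0 → new bracket [0.358000, 1.149915]
step 3: c = 1.135657, f(c) = 0.008206 > 0 → new bracket [0.358000, 1.135657]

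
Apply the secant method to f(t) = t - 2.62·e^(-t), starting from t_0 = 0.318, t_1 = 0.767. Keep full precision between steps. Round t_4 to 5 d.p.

0.98165

f(t_0) = -1.588319, f(t_1) = -0.449739
t_2 = 0.767000 - (-0.449739)·(0.767000 - 0.318000)/(-0.449739 - (-1.588319)) = 0.944355; f(t_2) = -0.074643
t_3 = 0.944355 - (-0.074643)·(0.944355 - 0.767000)/(-0.074643 - (-0.449739)) = 0.979648; f(t_3) = -0.004014
t_4 = 0.979648 - (-0.004014)·(0.979648 - 0.944355)/(-0.004014 - (-0.074643)) = 0.981653; f(t_4) = -0.000037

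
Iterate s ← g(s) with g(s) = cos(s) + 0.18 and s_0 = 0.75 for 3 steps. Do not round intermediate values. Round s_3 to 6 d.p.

s_1 = g(0.750000) = 0.911689
s_2 = g(0.911689) = 0.792412
s_3 = g(0.792412) = 0.882130

0.882130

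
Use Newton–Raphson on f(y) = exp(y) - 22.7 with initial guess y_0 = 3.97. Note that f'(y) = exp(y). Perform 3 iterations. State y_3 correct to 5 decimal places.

y_0 = 3.970000: f = 30.284531, f' = 52.984531 → y_1 = 3.970000 - (30.284531)/(52.984531) = 3.398427
y_1 = 3.398427: f = 7.217002, f' = 29.917002 → y_2 = 3.398427 - (7.217002)/(29.917002) = 3.157193
y_2 = 3.157193: f = 0.804522, f' = 23.504522 → y_3 = 3.157193 - (0.804522)/(23.504522) = 3.122964

3.12296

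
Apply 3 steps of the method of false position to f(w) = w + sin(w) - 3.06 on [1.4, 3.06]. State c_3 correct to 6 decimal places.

2.602067

False-position update: c = (a·f(b) − b·f(a))/(f(b) − f(a)); replace the endpoint whose sign matches f(c).
f(1.400000) = -0.674550, f(3.060000) = 0.081502
step 1: c = 2.881053, f(c) = 0.078655 > 0 → new bracket [1.400000, 2.881053]
step 2: c = 2.726391, f(c) = 0.069765 > 0 → new bracket [1.400000, 2.726391]
step 3: c = 2.602067, f(c) = 0.055796 > 0 → new bracket [1.400000, 2.602067]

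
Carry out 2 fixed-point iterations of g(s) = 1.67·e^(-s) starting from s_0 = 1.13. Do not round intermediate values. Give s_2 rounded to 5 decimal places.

0.97371

s_1 = g(1.130000) = 0.539466
s_2 = g(0.539466) = 0.973710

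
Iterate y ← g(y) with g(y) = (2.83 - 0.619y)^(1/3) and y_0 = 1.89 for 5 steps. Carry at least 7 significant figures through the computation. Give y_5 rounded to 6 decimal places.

y_1 = g(1.890000) = 1.184070
y_2 = g(1.184070) = 1.279981
y_3 = g(1.279981) = 1.267787
y_4 = g(1.267787) = 1.269350
y_5 = g(1.269350) = 1.269150

1.269150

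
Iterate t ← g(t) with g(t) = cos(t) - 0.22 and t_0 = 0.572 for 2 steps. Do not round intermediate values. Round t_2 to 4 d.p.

0.5934

t_1 = g(0.572000) = 0.620820
t_2 = g(0.620820) = 0.593402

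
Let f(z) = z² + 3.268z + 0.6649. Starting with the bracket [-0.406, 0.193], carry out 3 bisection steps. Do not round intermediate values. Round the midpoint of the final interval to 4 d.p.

f(-0.406000) = -0.497072, f(0.193000) = 1.332873 (opposite signs)
step 1: m = -0.106500, f(m) = 0.328200 > 0 → root in [-0.406000, -0.106500]
step 2: m = -0.256250, f(m) = -0.106861 < 0 → root in [-0.256250, -0.106500]
step 3: m = -0.181375, f(m) = 0.105063 > 0 → root in [-0.256250, -0.181375]
Midpoint of [-0.256250, -0.181375] = -0.218813

-0.2188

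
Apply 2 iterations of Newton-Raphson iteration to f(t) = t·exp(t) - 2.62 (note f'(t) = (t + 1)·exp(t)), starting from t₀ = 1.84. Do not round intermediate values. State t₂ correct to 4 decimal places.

t_0 = 1.840000: f = 8.965630, f' = 17.882169 → t_1 = 1.840000 - (8.965630)/(17.882169) = 1.338627
t_1 = 1.338627: f = 2.485263, f' = 8.919068 → t_2 = 1.338627 - (2.485263)/(8.919068) = 1.059981

1.0600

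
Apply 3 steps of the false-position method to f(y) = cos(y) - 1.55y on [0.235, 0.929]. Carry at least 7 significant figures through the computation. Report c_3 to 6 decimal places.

f(0.235000) = 0.608264, f(0.929000) = -0.841315
step 1: c = 0.526212, f(c) = 0.049086 > 0 → new bracket [0.526212, 0.929000]
step 2: c = 0.548417, f(c) = 0.003304 > 0 → new bracket [0.548417, 0.929000]
step 3: c = 0.549906, f(c) = 0.000219 > 0 → new bracket [0.549906, 0.929000]

0.549906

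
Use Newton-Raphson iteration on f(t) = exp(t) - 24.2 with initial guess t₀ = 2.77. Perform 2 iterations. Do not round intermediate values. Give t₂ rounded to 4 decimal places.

3.1912

Newton update: t ← t − f(t)/f'(t).
f'(t) = exp(t)
t_0 = 2.770000: f = -8.241366, f' = 15.958634 → t_1 = 2.770000 - (-8.241366)/(15.958634) = 3.286421
t_1 = 3.286421: f = 2.546952, f' = 26.746952 → t_2 = 3.286421 - (2.546952)/(26.746952) = 3.191197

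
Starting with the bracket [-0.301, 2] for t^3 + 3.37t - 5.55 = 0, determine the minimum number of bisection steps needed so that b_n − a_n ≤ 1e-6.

Initial width b − a = 2 − -0.301 = 2.301000.
After n steps the width is (b−a)/2^n; need (b−a)/2^n ≤ 1e-6.
So n ≥ log₂(2.301000/1e-6) = log₂(2301000.0000) ≈ 21.1338.
Hence n = 22.

22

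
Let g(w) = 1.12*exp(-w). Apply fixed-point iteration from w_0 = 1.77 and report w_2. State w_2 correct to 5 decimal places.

w_1 = g(1.770000) = 0.190773
w_2 = g(0.190773) = 0.925479

0.92548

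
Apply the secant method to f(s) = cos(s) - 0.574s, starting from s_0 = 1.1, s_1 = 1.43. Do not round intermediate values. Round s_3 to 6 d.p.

f(s_0) = -0.177804, f(s_1) = -0.680488
s_2 = 1.430000 - (-0.680488)·(1.430000 - 1.100000)/(-0.680488 - (-0.177804)) = 0.983276; f(s_2) = -0.010102
s_3 = 0.983276 - (-0.010102)·(0.983276 - 1.430000)/(-0.010102 - (-0.680488)) = 0.976545; f(s_3) = -0.000648

0.976545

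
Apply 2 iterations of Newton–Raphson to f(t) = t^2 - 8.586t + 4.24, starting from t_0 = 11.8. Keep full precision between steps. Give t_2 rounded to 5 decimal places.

f'(t) = 2t - 8.586
t_0 = 11.800000: f = 42.165200, f' = 15.014000 → t_1 = 11.800000 - (42.165200)/(15.014000) = 8.991608
t_1 = 8.991608: f = 7.887067, f' = 9.397216 → t_2 = 8.991608 - (7.887067)/(9.397216) = 8.152310

8.15231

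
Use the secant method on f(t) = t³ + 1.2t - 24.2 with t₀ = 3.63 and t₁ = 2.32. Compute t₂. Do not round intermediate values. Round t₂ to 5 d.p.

Secant update: t_(k+1) = t_k − f(t_k)·(t_k − t_(k-1))/(f(t_k) − f(t_(k-1))).
f(t_0) = 27.988147, f(t_1) = -8.928832
t_2 = 2.320000 - (-8.928832)·(2.320000 - 3.630000)/(-8.928832 - (27.988147)) = 2.636840; f(t_2) = -2.702044

2.63684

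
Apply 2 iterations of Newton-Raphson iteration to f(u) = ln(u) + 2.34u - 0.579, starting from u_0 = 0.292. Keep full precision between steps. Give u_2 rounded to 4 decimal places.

0.5232

f'(u) = 1/u + 2.34
u_0 = 0.292000: f = -1.126721, f' = 5.764658 → u_1 = 0.292000 - (-1.126721)/(5.764658) = 0.487453
u_1 = 0.487453: f = -0.156920, f' = 4.391478 → u_2 = 0.487453 - (-0.156920)/(4.391478) = 0.523186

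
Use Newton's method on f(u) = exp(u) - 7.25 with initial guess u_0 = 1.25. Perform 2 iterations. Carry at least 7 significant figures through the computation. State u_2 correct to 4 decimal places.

f'(u) = exp(u)
u_0 = 1.250000: f = -3.759657, f' = 3.490343 → u_1 = 1.250000 - (-3.759657)/(3.490343) = 2.327160
u_1 = 2.327160: f = 2.998791, f' = 10.248791 → u_2 = 2.327160 - (2.998791)/(10.248791) = 2.034560

2.0346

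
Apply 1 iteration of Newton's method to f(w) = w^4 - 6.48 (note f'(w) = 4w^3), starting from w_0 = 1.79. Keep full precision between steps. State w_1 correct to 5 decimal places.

1.62496

Newton update: w ← w − f(w)/f'(w).
w_0 = 1.790000: f = 3.786257, f' = 22.941356 → w_1 = 1.790000 - (3.786257)/(22.941356) = 1.624959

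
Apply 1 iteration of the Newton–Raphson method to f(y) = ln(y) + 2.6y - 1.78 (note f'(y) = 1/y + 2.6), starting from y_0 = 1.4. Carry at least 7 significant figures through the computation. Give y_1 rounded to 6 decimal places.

Newton update: y ← y − f(y)/f'(y).
y_0 = 1.400000: f = 2.196472, f' = 3.314286 → y_1 = 1.400000 - (2.196472)/(3.314286) = 0.737271

0.737271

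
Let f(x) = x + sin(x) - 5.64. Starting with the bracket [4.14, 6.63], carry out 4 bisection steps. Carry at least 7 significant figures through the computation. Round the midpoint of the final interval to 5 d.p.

f(4.140000) = -2.340609, f(6.630000) = 1.329904 (opposite signs)
step 1: m = 5.385000, f(m) = -1.037198 < 0 → root in [5.385000, 6.630000]
step 2: m = 6.007500, f(m) = 0.095294 > 0 → root in [5.385000, 6.007500]
step 3: m = 5.696250, f(m) = -0.497562 < 0 → root in [5.696250, 6.007500]
step 4: m = 5.851875, f(m) = -0.206186 < 0 → root in [5.851875, 6.007500]
Midpoint of [5.851875, 6.007500] = 5.929688

5.92969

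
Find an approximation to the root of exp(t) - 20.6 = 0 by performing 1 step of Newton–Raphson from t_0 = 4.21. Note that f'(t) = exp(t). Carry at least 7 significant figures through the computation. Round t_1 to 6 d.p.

t_0 = 4.210000: f = 46.756540, f' = 67.356540 → t_1 = 4.210000 - (46.756540)/(67.356540) = 3.515835

3.515835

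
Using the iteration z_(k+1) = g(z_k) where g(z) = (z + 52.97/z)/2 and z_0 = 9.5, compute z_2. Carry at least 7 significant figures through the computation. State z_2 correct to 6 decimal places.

z_1 = g(9.500000) = 7.537895
z_2 = g(7.537895) = 7.282528

7.282528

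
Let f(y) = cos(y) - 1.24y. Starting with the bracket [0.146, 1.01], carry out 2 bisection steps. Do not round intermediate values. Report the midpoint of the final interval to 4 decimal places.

f(0.146000) = 0.808321, f(1.010000) = -0.720539 (opposite signs)
step 1: m = 0.578000, f(m) = 0.120837 > 0 → root in [0.578000, 1.010000]
step 2: m = 0.794000, f(m) = -0.283562 < 0 → root in [0.578000, 0.794000]
Midpoint of [0.578000, 0.794000] = 0.686000

0.6860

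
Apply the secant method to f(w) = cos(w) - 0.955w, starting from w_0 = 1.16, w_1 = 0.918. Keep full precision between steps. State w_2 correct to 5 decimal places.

0.76962

f(w_0) = -0.708460, f(w_1) = -0.269280
w_2 = 0.918000 - (-0.269280)·(0.918000 - 1.160000)/(-0.269280 - (-0.708460)) = 0.769620; f(w_2) = -0.016812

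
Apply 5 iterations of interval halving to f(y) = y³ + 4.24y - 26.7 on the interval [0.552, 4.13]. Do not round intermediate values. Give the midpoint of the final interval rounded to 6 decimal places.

2.508719

f(0.552000) = -24.191323, f(4.130000) = 61.256197 (opposite signs)
step 1: m = 2.341000, f(m) = -3.944822 < 0 → root in [2.341000, 4.130000]
step 2: m = 3.235500, f(m) = 20.889223 > 0 → root in [2.341000, 3.235500]
step 3: m = 2.788250, f(m) = 6.798978 > 0 → root in [2.341000, 2.788250]
step 4: m = 2.564625, f(m) = 1.042322 > 0 → root in [2.341000, 2.564625]
step 5: m = 2.452813, f(m) = -1.543246 < 0 → root in [2.452813, 2.564625]
Midpoint of [2.452813, 2.564625] = 2.508719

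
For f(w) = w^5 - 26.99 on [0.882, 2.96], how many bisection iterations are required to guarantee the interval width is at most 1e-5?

Initial width b − a = 2.96 − 0.882 = 2.078000.
After n steps the width is (b−a)/2^n; need (b−a)/2^n ≤ 1e-5.
So n ≥ log₂(2.078000/1e-5) = log₂(207800.0000) ≈ 17.6648.
Hence n = 18.

18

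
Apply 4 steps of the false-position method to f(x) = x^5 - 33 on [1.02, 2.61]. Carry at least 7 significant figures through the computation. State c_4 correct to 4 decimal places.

f(1.020000) = -31.895919, f(2.610000) = 88.116284
step 1: c = 1.442578, f(c) = -26.752641 < 0 → new bracket [1.442578, 2.610000]
step 2: c = 1.714467, f(c) = -18.186903 < 0 → new bracket [1.714467, 2.610000]
step 3: c = 1.867680, f(c) = -10.274582 < 0 → new bracket [1.867680, 2.610000]
step 4: c = 1.945197, f(c) = -5.150444 < 0 → new bracket [1.945197, 2.610000]

1.9452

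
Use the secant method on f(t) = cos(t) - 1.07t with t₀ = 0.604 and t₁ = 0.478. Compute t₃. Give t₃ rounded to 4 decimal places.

f(t_0) = 0.176790, f(t_1) = 0.376457
t_2 = 0.478000 - (0.376457)·(0.478000 - 0.604000)/(0.376457 - (0.176790)) = 0.715564; f(t_2) = -0.010930
t_3 = 0.715564 - (-0.010930)·(0.715564 - 0.478000)/(-0.010930 - (0.376457)) = 0.708861; f(t_3) = 0.000622

0.7089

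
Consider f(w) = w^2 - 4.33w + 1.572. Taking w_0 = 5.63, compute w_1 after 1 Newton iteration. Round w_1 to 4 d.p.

Newton update: w ← w − f(w)/f'(w).
f'(w) = 2w - 4.33
w_0 = 5.630000: f = 8.891000, f' = 6.930000 → w_1 = 5.630000 - (8.891000)/(6.930000) = 4.347027

4.3470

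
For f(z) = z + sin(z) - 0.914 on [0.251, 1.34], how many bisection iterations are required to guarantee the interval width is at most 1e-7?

24

Initial width b − a = 1.34 − 0.251 = 1.089000.
After n steps the width is (b−a)/2^n; need (b−a)/2^n ≤ 1e-7.
So n ≥ log₂(1.089000/1e-7) = log₂(10890000.0000) ≈ 23.3765.
Hence n = 24.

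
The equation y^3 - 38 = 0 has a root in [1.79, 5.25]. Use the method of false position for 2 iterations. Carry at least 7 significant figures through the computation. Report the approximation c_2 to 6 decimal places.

3.022505

False-position update: c = (a·f(b) − b·f(a))/(f(b) − f(a)); replace the endpoint whose sign matches f(c).
f(1.790000) = -32.264661, f(5.250000) = 106.703125
step 1: c = 2.593321, f(c) = -20.559104 < 0 → new bracket [2.593321, 5.250000]
step 2: c = 3.022505, f(c) = -10.387791 < 0 → new bracket [3.022505, 5.250000]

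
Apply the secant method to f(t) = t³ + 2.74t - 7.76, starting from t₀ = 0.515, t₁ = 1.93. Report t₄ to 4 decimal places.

f(t_0) = -6.212309, f(t_1) = 4.717257
t_2 = 1.930000 - (4.717257)·(1.930000 - 0.515000)/(4.717257 - (-6.212309)) = 1.319279; f(t_2) = -1.848977
t_3 = 1.319279 - (-1.848977)·(1.319279 - 1.930000)/(-1.848977 - (4.717257)) = 1.491251; f(t_3) = -0.357685
t_4 = 1.491251 - (-0.357685)·(1.491251 - 1.319279)/(-0.357685 - (-1.848977)) = 1.532498; f(t_4) = 0.038196

1.5325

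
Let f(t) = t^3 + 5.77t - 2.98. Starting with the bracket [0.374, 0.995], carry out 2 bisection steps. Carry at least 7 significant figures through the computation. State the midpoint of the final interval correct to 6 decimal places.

0.451625

f(0.374000) = -0.769706, f(0.995000) = 3.746225 (opposite signs)
step 1: m = 0.684500, f(m) = 1.290281 > 0 → root in [0.374000, 0.684500]
step 2: m = 0.529250, f(m) = 0.222018 > 0 → root in [0.374000, 0.529250]
Midpoint of [0.374000, 0.529250] = 0.451625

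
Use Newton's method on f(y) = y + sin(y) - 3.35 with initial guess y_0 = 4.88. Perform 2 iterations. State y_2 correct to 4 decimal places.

Newton update: y ← y − f(y)/f'(y).
f'(y) = 1 + cos(y)
y_0 = 4.880000: f = 0.544014, f' = 1.166827 → y_1 = 4.880000 - (0.544014)/(1.166827) = 4.413767
y_1 = 4.413767: f = 0.108024, f' = 0.705796 → y_2 = 4.413767 - (0.108024)/(0.705796) = 4.260714

4.2607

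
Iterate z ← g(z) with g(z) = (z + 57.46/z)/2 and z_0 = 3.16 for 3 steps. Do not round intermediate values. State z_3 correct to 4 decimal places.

7.5927

z_1 = g(3.160000) = 10.671772
z_2 = g(10.671772) = 8.028035
z_3 = g(8.028035) = 7.592726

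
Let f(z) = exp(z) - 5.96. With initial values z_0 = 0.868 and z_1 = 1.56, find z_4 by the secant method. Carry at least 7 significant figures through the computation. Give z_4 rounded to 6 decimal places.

1.784200

Secant update: z_(k+1) = z_k − f(z_k)·(z_k − z_(k-1))/(f(z_k) − f(z_(k-1))).
f(z_0) = -3.577858, f(z_1) = -1.201179
z_2 = 1.560000 - (-1.201179)·(1.560000 - 0.868000)/(-1.201179 - (-3.577858)) = 1.909738; f(z_2) = 0.791321
z_3 = 1.909738 - (0.791321)·(1.909738 - 1.560000)/(0.791321 - (-1.201179)) = 1.770840; f(z_3) = -0.084215
z_4 = 1.770840 - (-0.084215)·(1.770840 - 1.909738)/(-0.084215 - (0.791321)) = 1.784200; f(z_4) = -0.005187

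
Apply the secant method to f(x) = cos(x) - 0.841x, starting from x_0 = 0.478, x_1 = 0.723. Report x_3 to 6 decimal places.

0.815106

f(x_0) = 0.485919, f(x_1) = 0.141781
x_2 = 0.723000 - (0.141781)·(0.723000 - 0.478000)/(0.141781 - (0.485919)) = 0.823938; f(x_2) = -0.013594
x_3 = 0.823938 - (-0.013594)·(0.823938 - 0.723000)/(-0.013594 - (0.141781)) = 0.815106; f(x_3) = 0.000287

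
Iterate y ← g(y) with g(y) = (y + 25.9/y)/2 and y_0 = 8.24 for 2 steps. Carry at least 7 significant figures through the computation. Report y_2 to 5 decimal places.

y_1 = g(8.240000) = 5.691602
y_2 = g(5.691602) = 5.121083

5.12108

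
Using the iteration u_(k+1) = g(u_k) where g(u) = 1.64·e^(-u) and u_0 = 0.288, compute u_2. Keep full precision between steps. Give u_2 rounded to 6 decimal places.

0.479547

u_1 = g(0.288000) = 1.229609
u_2 = g(1.229609) = 0.479547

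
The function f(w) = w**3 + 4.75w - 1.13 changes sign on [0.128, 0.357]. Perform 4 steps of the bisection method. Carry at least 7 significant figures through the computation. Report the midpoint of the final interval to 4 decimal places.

0.2353

f(0.128000) = -0.519903, f(0.357000) = 0.611249 (opposite signs)
step 1: m = 0.242500, f(m) = 0.036136 > 0 → root in [0.128000, 0.242500]
step 2: m = 0.185250, f(m) = -0.243705 < 0 → root in [0.185250, 0.242500]
step 3: m = 0.213875, f(m) = -0.104311 < 0 → root in [0.213875, 0.242500]
step 4: m = 0.228187, f(m) = -0.034228 < 0 → root in [0.228187, 0.242500]
Midpoint of [0.228187, 0.242500] = 0.235344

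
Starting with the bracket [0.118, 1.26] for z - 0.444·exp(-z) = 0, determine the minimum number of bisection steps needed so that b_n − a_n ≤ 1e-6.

Initial width b − a = 1.26 − 0.118 = 1.142000.
After n steps the width is (b−a)/2^n; need (b−a)/2^n ≤ 1e-6.
So n ≥ log₂(1.142000/1e-6) = log₂(1142000.0000) ≈ 20.1231.
Hence n = 21.

21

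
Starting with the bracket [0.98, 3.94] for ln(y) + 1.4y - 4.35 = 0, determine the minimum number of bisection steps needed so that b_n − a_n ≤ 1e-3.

Initial width b − a = 3.94 − 0.98 = 2.960000.
After n steps the width is (b−a)/2^n; need (b−a)/2^n ≤ 1e-3.
So n ≥ log₂(2.960000/1e-3) = log₂(2960.0000) ≈ 11.5314.
Hence n = 12.

12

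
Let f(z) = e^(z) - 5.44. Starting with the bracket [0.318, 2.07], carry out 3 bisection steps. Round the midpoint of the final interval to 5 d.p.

1.74150

f(0.318000) = -4.065624, f(2.070000) = 2.484823 (opposite signs)
step 1: m = 1.194000, f(m) = -2.139744 < 0 → root in [1.194000, 2.070000]
step 2: m = 1.632000, f(m) = -0.325907 < 0 → root in [1.632000, 2.070000]
step 3: m = 1.851000, f(m) = 0.926183 > 0 → root in [1.632000, 1.851000]
Midpoint of [1.632000, 1.851000] = 1.741500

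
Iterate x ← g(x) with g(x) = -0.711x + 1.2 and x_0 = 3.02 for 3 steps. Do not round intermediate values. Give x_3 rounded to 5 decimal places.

-0.13204

x_1 = g(3.020000) = -0.947220
x_2 = g(-0.947220) = 1.873473
x_3 = g(1.873473) = -0.132040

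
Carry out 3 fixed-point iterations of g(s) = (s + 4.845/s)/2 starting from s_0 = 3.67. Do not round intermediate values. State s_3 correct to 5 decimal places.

s_1 = g(3.670000) = 2.495082
s_2 = g(2.495082) = 2.218451
s_3 = g(2.218451) = 2.201204

2.20120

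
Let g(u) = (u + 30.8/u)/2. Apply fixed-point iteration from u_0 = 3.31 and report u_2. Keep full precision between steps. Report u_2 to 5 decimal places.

5.59530

u_1 = g(3.310000) = 6.307568
u_2 = g(6.307568) = 5.595296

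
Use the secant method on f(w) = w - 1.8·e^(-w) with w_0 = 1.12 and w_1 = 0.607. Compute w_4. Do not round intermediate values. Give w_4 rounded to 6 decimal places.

f(w_0) = 0.532696, f(w_1) = -0.373970
w_2 = 0.607000 - (-0.373970)·(0.607000 - 1.120000)/(-0.373970 - (0.532696)) = 0.818596; f(w_2) = 0.024704
w_3 = 0.818596 - (0.024704)·(0.818596 - 0.607000)/(0.024704 - (-0.373970)) = 0.805484; f(w_3) = 0.001115
w_4 = 0.805484 - (0.001115)·(0.805484 - 0.818596)/(0.001115 - (0.024704)) = 0.804864; f(w_4) = -0.000003

0.804864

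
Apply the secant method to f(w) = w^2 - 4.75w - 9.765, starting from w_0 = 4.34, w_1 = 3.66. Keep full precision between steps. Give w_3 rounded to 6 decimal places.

5.682075

f(w_0) = -11.544400, f(w_1) = -13.754400
w_2 = 3.660000 - (-13.754400)·(3.660000 - 4.340000)/(-13.754400 - (-11.544400)) = 7.892123; f(w_2) = 15.033022
w_3 = 7.892123 - (15.033022)·(7.892123 - 3.660000)/(15.033022 - (-13.754400)) = 5.682075; f(w_3) = -4.468883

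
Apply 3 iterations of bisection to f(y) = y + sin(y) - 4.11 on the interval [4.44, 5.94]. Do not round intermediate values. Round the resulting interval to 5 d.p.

f(4.440000) = -0.633131, f(5.940000) = 1.493512 (opposite signs)
step 1: m = 5.190000, f(m) = 0.191904 > 0 → root in [4.440000, 5.190000]
step 2: m = 4.815000, f(m) = -0.289740 < 0 → root in [4.815000, 5.190000]
step 3: m = 5.002500, f(m) = -0.065712 < 0 → root in [5.002500, 5.190000]

[5.00250, 5.19000]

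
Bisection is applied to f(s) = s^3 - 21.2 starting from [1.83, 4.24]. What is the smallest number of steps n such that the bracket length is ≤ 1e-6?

22

Initial width b − a = 4.24 − 1.83 = 2.410000.
After n steps the width is (b−a)/2^n; need (b−a)/2^n ≤ 1e-6.
So n ≥ log₂(2.410000/1e-6) = log₂(2410000.0000) ≈ 21.2006.
Hence n = 22.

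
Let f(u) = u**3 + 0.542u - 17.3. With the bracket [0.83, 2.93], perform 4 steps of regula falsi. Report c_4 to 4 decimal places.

2.5153

f(0.830000) = -16.278353, f(2.930000) = 9.441817
step 1: c = 2.159095, f(c) = -6.064741 < 0 → new bracket [2.159095, 2.930000]
step 2: c = 2.460602, f(c) = -1.068485 < 0 → new bracket [2.460602, 2.930000]
step 3: c = 2.508321, f(c) = -0.158944 < 0 → new bracket [2.508321, 2.930000]
step 4: c = 2.515302, f(c) = -0.023026 < 0 → new bracket [2.515302, 2.930000]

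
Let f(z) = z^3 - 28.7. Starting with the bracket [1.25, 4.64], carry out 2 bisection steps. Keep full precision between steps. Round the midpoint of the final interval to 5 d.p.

f(1.250000) = -26.746875, f(4.640000) = 71.197344 (opposite signs)
step 1: m = 2.945000, f(m) = -3.157941 < 0 → root in [2.945000, 4.640000]
step 2: m = 3.792500, f(m) = 25.847741 > 0 → root in [2.945000, 3.792500]
Midpoint of [2.945000, 3.792500] = 3.368750

3.36875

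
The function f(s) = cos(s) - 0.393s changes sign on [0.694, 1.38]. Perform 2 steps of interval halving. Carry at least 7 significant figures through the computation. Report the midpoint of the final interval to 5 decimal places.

1.12275

f(0.694000) = 0.495952, f(1.380000) = -0.352699 (opposite signs)
step 1: m = 1.037000, f(m) = 0.101264 > 0 → root in [1.037000, 1.380000]
step 2: m = 1.208500, f(m) = -0.120518 < 0 → root in [1.037000, 1.208500]
Midpoint of [1.037000, 1.208500] = 1.122750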